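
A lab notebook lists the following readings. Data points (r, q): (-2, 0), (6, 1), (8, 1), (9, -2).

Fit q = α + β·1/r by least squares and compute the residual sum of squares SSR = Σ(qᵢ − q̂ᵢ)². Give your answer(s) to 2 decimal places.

SSR = 5.98

Entries of AᵀA: Σ1 = 4, Σ1/r = -7/72, Σ1/r·1/r = 1585/5184.
Moment sums: Σq = 0, Σ1/r·q = 5/72.
det = 4·(1585/5184) − (-7/72)² = 233/192.
α = (0·(1585/5184) − (-7/72)·(5/72))/(233/192) = 35/6291; β = (4·(5/72) − (-7/72)·0)/(233/192) = 160/699.
Residuals: 685/6291, 6016/6291, 6076/6291, -4259/2097; SSR = 37646/6291.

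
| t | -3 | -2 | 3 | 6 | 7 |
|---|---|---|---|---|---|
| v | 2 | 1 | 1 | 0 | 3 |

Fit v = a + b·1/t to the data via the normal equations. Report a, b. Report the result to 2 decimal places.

a = 1.39, b = -0.27

The normal system MᵀM·[a, b]ᵀ = Mᵀv is [[5, -4/21]; [-4/21, 51/98]]·[a, b]ᵀ = [7, -17/42]ᵀ.
Δ = 5·(51/98) − (-4/21)² = 2263/882.
a = (7·(51/98) − (-4/21)·(-17/42))/(2263/882) = 3145/2263; b = (5·(-17/42) − (-4/21)·7)/(2263/882) = -609/2263.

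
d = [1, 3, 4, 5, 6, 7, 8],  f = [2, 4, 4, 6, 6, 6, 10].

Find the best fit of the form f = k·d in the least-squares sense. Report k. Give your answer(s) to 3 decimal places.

Entries of AᵀA: Σd·d = 200.
Right-hand side: Σd·f = 218.
So AᵀA·[k]ᵀ = Aᵀf: [[200]]·[k]ᵀ = [218]ᵀ.
k = 218/200 = 1.09.

k = 1.090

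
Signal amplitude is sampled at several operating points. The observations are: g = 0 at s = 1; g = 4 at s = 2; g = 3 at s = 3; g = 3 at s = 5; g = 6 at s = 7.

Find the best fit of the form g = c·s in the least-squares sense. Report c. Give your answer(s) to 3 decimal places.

Entries of AᵀA: Σs·s = 88.
Right-hand side: Σs·g = 74.
So AᵀA·[c]ᵀ = Aᵀg: [[88]]·[c]ᵀ = [74]ᵀ.
c = 74/88 = 0.840909.

c = 0.841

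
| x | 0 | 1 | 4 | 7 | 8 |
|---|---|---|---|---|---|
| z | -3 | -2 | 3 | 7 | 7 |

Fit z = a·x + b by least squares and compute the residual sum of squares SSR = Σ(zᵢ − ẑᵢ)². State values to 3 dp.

SSR = 1.420

MᵀM·[a, b]ᵀ = Mᵀz reads: 130·a + 20·b = 115;  20·a + 5·b = 12.
Eliminating b: 5·(row 1) − 20·(row 2) gives 250·a = 5·115 − 20·12 = 335, so a = 67/50.
Then b = (12 − 20·(67/50))/5 = -74/25.
Residuals: -1/25, -19/50, 3/5, 29/50, -19/25; SSR = 71/50.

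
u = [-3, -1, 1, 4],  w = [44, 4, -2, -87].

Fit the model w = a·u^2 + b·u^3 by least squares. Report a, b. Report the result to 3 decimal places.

MᵀM·[a, b]ᵀ = Mᵀw reads: 339·a + 781·b = -994;  781·a + 4827·b = -6762.
det = 339·4827 − 781² = 1026392.
a = ((-994)·4827 − 781·(-6762))/1026392 = 120771/256598; b = (339·(-6762) − 781·(-994))/1026392 = -379001/256598.

a = 0.471, b = -1.477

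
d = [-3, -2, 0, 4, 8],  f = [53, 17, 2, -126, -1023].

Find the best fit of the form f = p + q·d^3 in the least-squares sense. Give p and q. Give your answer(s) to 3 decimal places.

p = 0.939, q = -1.999

Compute the Gram sums: Σ1 = 5, Σd^3 = 541, Σd^3·d^3 = 267033.
And Σf = -1077, Σd^3·f = -533407.
So MᵀM·[p, q]ᵀ = Mᵀf: [[5, 541]; [541, 267033]]·[p, q]ᵀ = [-1077, -533407]ᵀ.
Δ = 5·267033 − 541² = 1042484.
p = ((-1077)·267033 − 541·(-533407))/1042484 = 489323/521242; q = (5·(-533407) − 541·(-1077))/1042484 = -1042189/521242.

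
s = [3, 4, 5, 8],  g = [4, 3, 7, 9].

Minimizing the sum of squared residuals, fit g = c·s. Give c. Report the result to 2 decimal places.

c = 1.15

From the data, Σs·s = 114.
Moment sums: Σs·g = 131.
Normal equations: [[114]]·[c]ᵀ = [131]ᵀ.
c = 131/114 = 1.14912.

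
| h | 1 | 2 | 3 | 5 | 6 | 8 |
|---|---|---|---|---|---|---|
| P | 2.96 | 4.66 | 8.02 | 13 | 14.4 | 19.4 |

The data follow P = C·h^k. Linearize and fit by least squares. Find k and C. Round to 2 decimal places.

Let Y = ln P. Fitting Y = k·ln h + ln C by least squares:
AᵀA = [[11.8122, 7.2724]; [7.2724, 6]], rhs = [18.4273, 12.9036]ᵀ  (here Σln h = 7.2724, Σ(ln h)² = 11.8122, Σln P = 12.9036, Σln h·ln P = 18.4273).
Solving (det = 17.9853): k = 0.92985, ln C = 1.02356, so C = exp(1.02356) = 2.78308.

k = 0.93, C = 2.78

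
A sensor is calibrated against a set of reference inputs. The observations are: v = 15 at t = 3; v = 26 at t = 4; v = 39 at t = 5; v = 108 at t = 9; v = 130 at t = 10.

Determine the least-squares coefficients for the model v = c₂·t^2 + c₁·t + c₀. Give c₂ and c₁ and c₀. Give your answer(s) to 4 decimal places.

c₂ = 0.8952, c₁ = 4.7769, c₀ = -7.3748

From the data, Σt^2·t^2 = 17523, Σt^2·t = 1945, Σt^2 = 231, Σt·t = 231, Σt = 31, Σ1 = 5.
For Aᵀv: Σt^2·v = 23274, Σt·v = 2616, Σv = 318.
Solving the 3×3 system (Gaussian elimination) gives c₂ = 3186/3559, c₁ = 17001/3559, c₀ = -26247/3559.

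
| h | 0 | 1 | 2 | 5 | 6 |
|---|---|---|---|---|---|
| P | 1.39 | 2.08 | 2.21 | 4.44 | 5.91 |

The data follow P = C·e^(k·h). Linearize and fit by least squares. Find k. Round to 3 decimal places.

Taking logs, ln P = k·h + ln C, so regress ln P on h.
AᵀA = [[66.0000, 14.0000]; [14.0000, 5]], rhs = [20.4315, 5.1220]ᵀ  (here Σh = 14.0000, Σ(h)² = 66.0000, Σln P = 5.1220, Σh·ln P = 20.4315).
Slope k = (n·Σh·ln P − Σh·Σln P)/(n·Σ(h)² − (Σh)²) = (5·20.4315 − 14.0000·5.1220)/134.0000 = 0.22724; ln C = (Σln P − k·Σh)/n = 0.38812.

k = 0.227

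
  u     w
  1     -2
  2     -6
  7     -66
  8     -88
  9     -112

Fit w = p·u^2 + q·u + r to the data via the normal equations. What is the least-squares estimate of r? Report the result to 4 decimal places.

Setting ∂/∂p … = 0 gives: 13075·p + 1593·q + 199·r = -17964;  1593·p + 199·q + 27·r = -2188;  199·p + 27·q + 5·r = -274.
Row-reducing yields p = -10367/6871, q = 9527/6871, r = -15370/6871.

r = -2.2369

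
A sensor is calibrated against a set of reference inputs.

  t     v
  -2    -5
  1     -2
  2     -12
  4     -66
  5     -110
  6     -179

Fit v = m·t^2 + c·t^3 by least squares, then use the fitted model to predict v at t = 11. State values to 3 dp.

v̂ = -882.269

Compute the Gram sums: Σt^2·t^2 = 2210, Σt^2·t^3 = 11926, Σt^3·t^3 = 66506.
For Aᵀv: Σt^2·v = -10320, Σt^3·v = -56696.
Determinant 2210·66506 − 11926² = 4748784.
m = ((-10320)·66506 − 11926·(-56696))/4748784 = -636589/296799; c = (2210·(-56696) − 11926·(-10320))/4748784 = -138865/296799.
At t = 11: v̂ = (-636589/296799)·(121) + (-138865/296799)·(1331) = -87285528/98933.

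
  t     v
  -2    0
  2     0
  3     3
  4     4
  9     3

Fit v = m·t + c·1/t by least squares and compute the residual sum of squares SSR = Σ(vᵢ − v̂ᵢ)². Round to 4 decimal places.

Compute the Gram sums: Σt·t = 114, Σt·1/t = 5, Σ1/t·1/t = 889/1296.
And Σt·v = 52, Σ1/t·v = 7/3.
det = 114·(889/1296) − 5² = 11491/216.
m = (52·(889/1296) − 5·(7/3))/(11491/216) = 15554/34473; c = (114·(7/3) − 5·52)/(11491/216) = 1296/11491.
Residuals: 33052/34473, -33052/34473, 18487/11491, 74704/34473, -12333/11491; SSR = 354202/34473.

SSR = 10.2748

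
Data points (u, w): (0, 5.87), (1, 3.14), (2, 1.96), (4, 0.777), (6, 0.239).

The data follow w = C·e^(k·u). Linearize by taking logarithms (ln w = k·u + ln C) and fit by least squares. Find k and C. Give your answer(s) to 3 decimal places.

k = -0.520, C = 5.651

With ln wᵢ as the transformed response and uᵢ as the regressor:
AᵀA = [[57.0000, 13.0000]; [13.0000, 5]], rhs = [-7.1069, 1.9034]ᵀ  (here Σu = 13.0000, Σ(u)² = 57.0000, Σln w = 1.9034, Σu·ln w = -7.1069).
Slope k = (n·Σu·ln w − Σu·Σln w)/(n·Σ(u)² − (Σu)²) = (5·-7.1069 − 13.0000·1.9034)/116.0000 = -0.51965; ln C = (Σln w − k·Σu)/n = 1.73176, so C = exp(1.73176) = 5.65060.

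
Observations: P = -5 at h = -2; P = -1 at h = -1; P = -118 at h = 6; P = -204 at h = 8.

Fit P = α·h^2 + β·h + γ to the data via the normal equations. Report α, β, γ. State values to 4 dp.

Normal-equation sums: Σh^2·h^2 = 5409, Σh^2·h = 719, Σh^2 = 105, Σh·h = 105, Σh = 11, Σ1 = 4.
Moment sums: Σh^2·P = -17325, Σh·P = -2329, ΣP = -328.
So AᵀA·[α, β, γ]ᵀ = AᵀP: [[5409, 719, 105]; [719, 105, 11]; [105, 11, 4]]·[α, β, γ]ᵀ = [-17325, -2329, -328]ᵀ.
Inverting the 3×3 Gram matrix, [α, β, γ]ᵀ = [-74959/26356, -71691/26356, 908/6589]ᵀ.

α = -2.8441, β = -2.7201, γ = 0.1378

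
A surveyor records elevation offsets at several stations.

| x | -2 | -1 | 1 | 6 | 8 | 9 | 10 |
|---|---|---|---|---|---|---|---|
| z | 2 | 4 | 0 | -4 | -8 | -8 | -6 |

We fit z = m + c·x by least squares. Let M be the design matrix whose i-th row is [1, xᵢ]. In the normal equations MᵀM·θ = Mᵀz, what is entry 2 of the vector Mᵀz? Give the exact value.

Entry 2 ↔ basis x, so (Mᵀz)_{2} = Σᵢ (x)·zᵢ = (-2)·(2) + (-1)·(4) + (1)·(0) + (6)·(-4) + (8)·(-8) + (9)·(-8) + (10)·(-6) = -228.

-228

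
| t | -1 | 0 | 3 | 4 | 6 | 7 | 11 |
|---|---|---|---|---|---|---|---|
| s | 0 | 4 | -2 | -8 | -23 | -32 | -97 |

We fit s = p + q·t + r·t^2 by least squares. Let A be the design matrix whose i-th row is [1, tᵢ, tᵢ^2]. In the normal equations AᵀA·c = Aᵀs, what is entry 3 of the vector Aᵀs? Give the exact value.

Entry 3 ↔ basis t^2, so (Aᵀs)_{3} = Σᵢ (t^2)·sᵢ = (1)·(0) + (0)·(4) + (9)·(-2) + (16)·(-8) + (36)·(-23) + (49)·(-32) + (121)·(-97) = -14279.

-14279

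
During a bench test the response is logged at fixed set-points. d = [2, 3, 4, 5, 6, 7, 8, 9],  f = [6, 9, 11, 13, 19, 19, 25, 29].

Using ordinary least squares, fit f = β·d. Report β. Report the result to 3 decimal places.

β = 3.014

The normal equations are: 284·β = 856.
(Σd·d = 284, Σd·f = 856.)
Hence β = 856 / 284 ≈ 3.01408.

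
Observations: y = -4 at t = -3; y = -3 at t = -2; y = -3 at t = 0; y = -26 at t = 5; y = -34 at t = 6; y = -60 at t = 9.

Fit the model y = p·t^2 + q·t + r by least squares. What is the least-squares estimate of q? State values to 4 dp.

Setting ∂/∂p … = 0 gives: 8579·p + 1035·q + 155·r = -6782;  1035·p + 155·q + 15·r = -856;  155·p + 15·q + 6·r = -130.
Inverting the 3×3 Gram matrix, [p, q, r]ᵀ = [-35075/70972, -637237/354860, -78251/17743]ᵀ.

q = -1.7957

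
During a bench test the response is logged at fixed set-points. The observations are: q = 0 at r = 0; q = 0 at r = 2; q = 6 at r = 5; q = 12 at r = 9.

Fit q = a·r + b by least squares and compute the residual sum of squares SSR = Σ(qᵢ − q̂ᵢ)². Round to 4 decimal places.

From the data, Σr·r = 110, Σr = 16, Σ1 = 4.
And Σr·q = 138, Σq = 18.
Normal equations: [[110, 16]; [16, 4]]·[a, b]ᵀ = [138, 18]ᵀ.
Determinant 110·4 − 16² = 184.
a = (138·4 − 16·18)/184 = 33/23; b = (110·18 − 16·138)/184 = -57/46.
Residuals: 57/46, -75/46, 3/46, 15/46; SSR = 99/23.

SSR = 4.3043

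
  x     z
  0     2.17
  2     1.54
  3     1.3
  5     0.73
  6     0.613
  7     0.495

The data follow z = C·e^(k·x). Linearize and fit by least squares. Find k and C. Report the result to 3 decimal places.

Taking logs, ln z = k·x + ln C, so regress ln z on x.
AᵀA = [[123.0000, 23.0000]; [23.0000, 6]], rhs = [-7.7816, -0.0384]ᵀ  (here Σx = 23.0000, Σ(x)² = 123.0000, Σln z = -0.0384, Σx·ln z = -7.7816).
Δ = 123.0000·6 − (23.0000)² = 209.0000; k = (-7.7816·6 − 23.0000·-0.0384)/209.0000 = -0.21917, ln C = (123.0000·-0.0384 − 23.0000·-7.7816)/209.0000 = 0.83374, so C = exp(0.83374) = 2.30190.

k = -0.219, C = 2.302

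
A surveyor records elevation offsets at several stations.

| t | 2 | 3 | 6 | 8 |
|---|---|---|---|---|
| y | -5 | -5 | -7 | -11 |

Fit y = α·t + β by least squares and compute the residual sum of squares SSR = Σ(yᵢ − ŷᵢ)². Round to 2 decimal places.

Normal-equation sums: Σt·t = 113, Σt = 19, Σ1 = 4.
Right-hand side: Σt·y = -155, Σy = -28.
Eliminating β: 4·(row 1) − 19·(row 2) gives 91·α = 4·(-155) − 19·(-28) = -88, so α = -88/91.
Then β = ((-28) − 19·(-88/91))/4 = -219/91.
Residuals: -60/91, 4/13, 110/91, -6/7; SSR = 248/91.

SSR = 2.73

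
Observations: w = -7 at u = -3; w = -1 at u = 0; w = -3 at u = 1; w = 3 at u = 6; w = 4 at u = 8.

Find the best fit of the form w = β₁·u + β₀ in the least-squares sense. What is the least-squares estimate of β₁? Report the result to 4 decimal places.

β₁ = 0.9557

AᵀA·[β₁, β₀]ᵀ = Aᵀw reads: 110·β₁ + 12·β₀ = 68;  12·β₁ + 5·β₀ = -4.
(Σu·u = 110, Σu = 12, Σ1 = 5, Σu·w = 68, Σw = -4.)
det = 110·5 − 12² = 406.
β₁ = (68·5 − 12·(-4))/406 = 194/203; β₀ = (110·(-4) − 12·68)/406 = -628/203.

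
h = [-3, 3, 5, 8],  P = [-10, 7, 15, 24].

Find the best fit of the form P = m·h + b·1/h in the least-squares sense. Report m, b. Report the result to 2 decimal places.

m = 3.04, b = -1.72

Normal-equation sums: Σh·h = 107, Σh·1/h = 4, Σ1/h·1/h = 4001/14400.
Moment sums: Σh·P = 318, Σ1/h·P = 35/3.
Normal equations: [[107, 4]; [4, 4001/14400]]·[m, b]ᵀ = [318, 35/3]ᵀ.
det = 107·(4001/14400) − 4² = 197707/14400.
m = (318·(4001/14400) − 4·(35/3))/(197707/14400) = 600318/197707; b = (107·(35/3) − 4·318)/(197707/14400) = -340800/197707.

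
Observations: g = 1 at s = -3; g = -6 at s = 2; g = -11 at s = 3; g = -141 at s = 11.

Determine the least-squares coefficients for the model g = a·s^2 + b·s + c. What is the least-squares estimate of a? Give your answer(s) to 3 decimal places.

a = -0.997

With design matrix M, MᵀM = [[14819, 1339, 143]; [1339, 143, 13]; [143, 13, 4]] and Mᵀg = [-17175, -1599, -157]ᵀ.
Solving the 3×3 system (Gaussian elimination) gives a = -1821/1826, b = -3931/1826, c = 3103/913.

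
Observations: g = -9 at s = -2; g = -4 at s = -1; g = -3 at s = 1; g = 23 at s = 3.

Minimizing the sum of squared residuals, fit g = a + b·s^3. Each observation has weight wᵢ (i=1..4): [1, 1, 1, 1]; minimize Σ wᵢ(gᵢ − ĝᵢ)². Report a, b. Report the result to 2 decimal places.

With design matrix X, XᵀWX = [[4, 19]; [19, 795]] and XᵀWg = [7, 694]ᵀ.
det = 4·795 − 19² = 2819.
a = (7·795 − 19·694)/2819 = -7621/2819; b = (4·694 − 19·7)/2819 = 2643/2819.

a = -2.70, b = 0.94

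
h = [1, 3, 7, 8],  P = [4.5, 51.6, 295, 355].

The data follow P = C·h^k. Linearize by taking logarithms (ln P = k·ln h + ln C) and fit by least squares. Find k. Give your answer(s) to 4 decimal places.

Let Y = ln P. Fitting Y = k·ln h + ln C by least squares:
Σln h = 5.1240, Σ(ln h)² = 9.3176, Σln P = 17.0067, Σln h·ln P = 27.6095.
Normal system: [[9.3176, 5.1240]; [5.1240, 4]]·[k, ln C]ᵀ = [27.6095, 17.0067]ᵀ.
Δ = 9.3176·4 − (5.1240)² = 11.0154; k = (27.6095·4 − 5.1240·17.0067)/11.0154 = 2.11488, ln C = (9.3176·17.0067 − 5.1240·27.6095)/11.0154 = 1.54253.

k = 2.1149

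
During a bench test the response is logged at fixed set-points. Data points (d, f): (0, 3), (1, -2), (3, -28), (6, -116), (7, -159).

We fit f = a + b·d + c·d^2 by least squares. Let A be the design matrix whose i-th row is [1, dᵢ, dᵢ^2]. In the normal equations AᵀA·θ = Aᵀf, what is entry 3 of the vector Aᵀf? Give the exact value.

Entry 3 ↔ basis d^2, so (Aᵀf)_{3} = Σᵢ (d^2)·fᵢ = (0)·(3) + (1)·(-2) + (9)·(-28) + (36)·(-116) + (49)·(-159) = -12221.

-12221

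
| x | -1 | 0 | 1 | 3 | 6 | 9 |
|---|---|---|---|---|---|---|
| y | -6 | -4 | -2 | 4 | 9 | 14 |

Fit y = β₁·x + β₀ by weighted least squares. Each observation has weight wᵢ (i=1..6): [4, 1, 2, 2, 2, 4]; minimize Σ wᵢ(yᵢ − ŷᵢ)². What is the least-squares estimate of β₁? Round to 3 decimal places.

β₁ = 2.013

MᵀWM·[β₁, β₀]ᵀ = MᵀWy reads: 420·β₁ + 52·β₀ = 656;  52·β₁ + 15·β₀ = 50.
Determinant 420·15 − 52² = 3596.
β₁ = (656·15 − 52·50)/3596 = 1810/899; β₀ = (420·50 − 52·656)/3596 = -3278/899.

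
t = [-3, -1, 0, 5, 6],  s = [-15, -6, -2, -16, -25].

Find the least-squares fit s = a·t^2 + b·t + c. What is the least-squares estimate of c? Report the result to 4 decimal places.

c = -2.5290

Forming XᵀX = [[2003, 313, 71]; [313, 71, 7]; [71, 7, 5]] and Xᵀs = [-1441, -179, -64]ᵀ gives XᵀX·[a, b, c]ᵀ = Xᵀs.
Solving the 3×3 system (Gaussian elimination) gives a = -3743/4238, b = 6873/4238, c = -5359/2119.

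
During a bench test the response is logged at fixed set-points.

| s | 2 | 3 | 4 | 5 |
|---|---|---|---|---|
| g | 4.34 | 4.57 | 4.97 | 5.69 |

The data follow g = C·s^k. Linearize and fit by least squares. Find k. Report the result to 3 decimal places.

k = 0.282

With ln gᵢ as the transformed response and ln sᵢ as the regressor:
Σln s = 4.7875, Σ(ln s)² = 6.1995, Σln g = 6.3295, Σln s·ln g = 7.7080.
Normal system: [[6.1995, 4.7875]; [4.7875, 4]]·[k, ln C]ᵀ = [7.7080, 6.3295]ᵀ.
Slope k = (n·Σln s·ln g − Σln s·Σln g)/(n·Σ(ln s)² − (Σln s)²) = (4·7.7080 − 4.7875·6.3295)/1.8779 = 0.28188; ln C = (Σln g − k·Σln s)/n = 1.24500.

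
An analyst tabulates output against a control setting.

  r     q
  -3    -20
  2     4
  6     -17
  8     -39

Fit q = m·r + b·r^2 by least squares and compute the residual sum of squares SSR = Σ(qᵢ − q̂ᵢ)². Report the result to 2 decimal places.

Setting ∂/∂m … = 0 gives: 113·m + 709·b = -346;  709·m + 5489·b = -3272.
Determinant 113·5489 − 709² = 117576.
m = ((-346)·5489 − 709·(-3272))/117576 = 70109/19596; b = (113·(-3272) − 709·(-346))/117576 = -20737/19596.
Residuals: 420/1633, 153/142, -1209/3266, 171/1633; SSR = 4491/3266.

SSR = 1.38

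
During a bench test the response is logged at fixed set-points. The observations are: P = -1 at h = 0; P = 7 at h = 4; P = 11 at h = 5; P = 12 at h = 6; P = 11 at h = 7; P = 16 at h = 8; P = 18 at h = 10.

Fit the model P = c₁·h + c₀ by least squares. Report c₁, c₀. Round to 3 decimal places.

With design matrix X, XᵀX = [[290, 40]; [40, 7]] and XᵀP = [540, 74]ᵀ.
Eliminating c₀: 7·(row 1) − 40·(row 2) gives 430·c₁ = 7·540 − 40·74 = 820, so c₁ = 82/43.
Then c₀ = (74 − 40·(82/43))/7 = -14/43.

c₁ = 1.907, c₀ = -0.326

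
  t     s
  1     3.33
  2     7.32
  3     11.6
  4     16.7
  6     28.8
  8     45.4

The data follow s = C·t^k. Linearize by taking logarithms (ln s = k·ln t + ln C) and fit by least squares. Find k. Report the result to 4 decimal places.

k = 1.2441

Linearized form: ln s = k·ln t + ln C. From the 6 transformed points,
Σln t = 7.0493, Σ(ln t)² = 11.1437, Σln s = 15.6359, Σln t·ln s = 21.9306.
Normal system: [[11.1437, 7.0493]; [7.0493, 6]]·[k, ln C]ᵀ = [21.9306, 15.6359]ᵀ.
Slope k = (n·Σln t·ln s − Σln t·Σln s)/(n·Σ(ln t)² − (Σln t)²) = (6·21.9306 − 7.0493·15.6359)/17.1702 = 1.24415; ln C = (Σln s − k·Σln t)/n = 1.14426.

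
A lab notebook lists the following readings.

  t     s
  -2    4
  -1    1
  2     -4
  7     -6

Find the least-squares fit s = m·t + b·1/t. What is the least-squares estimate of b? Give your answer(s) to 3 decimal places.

Entries of MᵀM: Σt·t = 58, Σt·1/t = 4, Σ1/t·1/t = 149/98.
For Mᵀs: Σt·s = -59, Σ1/t·s = -41/7.
Normal equations: [[58, 4]; [4, 149/98]]·[m, b]ᵀ = [-59, -41/7]ᵀ.
Determinant 58·(149/98) − 4² = 3537/49.
m = ((-59)·(149/98) − 4·(-41/7))/(3537/49) = -2165/2358; b = (58·(-41/7) − 4·(-59))/(3537/49) = -1694/1179.

b = -1.437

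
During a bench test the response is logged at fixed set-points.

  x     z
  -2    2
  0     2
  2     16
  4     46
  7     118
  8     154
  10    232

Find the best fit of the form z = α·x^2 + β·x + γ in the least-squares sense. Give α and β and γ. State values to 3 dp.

α = 1.988, β = 3.132, γ = 1.162

The normal system MᵀM·[α, β, γ]ᵀ = Mᵀz is [[16785, 1919, 237]; [1919, 237, 29]; [237, 29, 7]]·[α, β, γ]ᵀ = [39646, 4590, 570]ᵀ.
Solving the 3×3 system (Gaussian elimination) gives α = 506192/254681, β = 797560/254681, γ = 42274/36383.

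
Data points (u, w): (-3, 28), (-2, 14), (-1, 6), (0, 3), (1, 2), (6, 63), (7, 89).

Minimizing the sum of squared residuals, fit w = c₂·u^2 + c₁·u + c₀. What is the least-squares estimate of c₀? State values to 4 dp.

The normal equations are: 3796·c₂ + 524·c₁ + 100·c₀ = 6945;  524·c₂ + 100·c₁ + 8·c₀ = 885;  100·c₂ + 8·c₁ + 7·c₀ = 205.
Inverting the 3×3 Gram matrix, [c₂, c₁, c₀]ᵀ = [28675/13776, -10215/4592, 7205/3444]ᵀ.

c₀ = 2.0920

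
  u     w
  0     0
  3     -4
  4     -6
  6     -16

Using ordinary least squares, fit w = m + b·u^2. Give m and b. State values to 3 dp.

m = 0.260, b = -0.443

The normal equations are: 4·m + 61·b = -26;  61·m + 1633·b = -708.
(Σ1 = 4, Σu^2 = 61, Σu^2·u^2 = 1633, Σw = -26, Σu^2·w = -708.)
det = 4·1633 − 61² = 2811.
m = ((-26)·1633 − 61·(-708))/2811 = 730/2811; b = (4·(-708) − 61·(-26))/2811 = -1246/2811.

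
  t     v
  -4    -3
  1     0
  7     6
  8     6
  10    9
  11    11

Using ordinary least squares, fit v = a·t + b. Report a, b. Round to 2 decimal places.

From the data, Σt·t = 351, Σt = 33, Σ1 = 6.
For Aᵀv: Σt·v = 313, Σv = 29.
Determinant 351·6 − 33² = 1017.
a = (313·6 − 33·29)/1017 = 307/339; b = (351·29 − 33·313)/1017 = -50/339.

a = 0.91, b = -0.15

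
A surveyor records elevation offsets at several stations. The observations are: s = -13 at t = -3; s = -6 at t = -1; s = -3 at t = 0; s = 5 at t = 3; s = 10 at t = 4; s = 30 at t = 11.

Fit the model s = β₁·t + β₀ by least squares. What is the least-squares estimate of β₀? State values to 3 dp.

β₀ = -3.286

The normal system XᵀX·[β₁, β₀]ᵀ = Xᵀs is [[156, 14]; [14, 6]]·[β₁, β₀]ᵀ = [430, 23]ᵀ.
Determinant 156·6 − 14² = 740.
β₁ = (430·6 − 14·23)/740 = 1129/370; β₀ = (156·23 − 14·430)/740 = -608/185.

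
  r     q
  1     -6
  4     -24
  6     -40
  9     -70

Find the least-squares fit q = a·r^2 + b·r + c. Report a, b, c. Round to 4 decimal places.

a = -0.4000, b = -4.0000, c = -1.6000

Forming AᵀA = [[8114, 1010, 134]; [1010, 134, 20]; [134, 20, 4]] and Aᵀq = [-7500, -972, -140]ᵀ gives AᵀA·[a, b, c]ᵀ = Aᵀq.
Inverting the 3×3 Gram matrix, [a, b, c]ᵀ = [-2/5, -4, -8/5]ᵀ.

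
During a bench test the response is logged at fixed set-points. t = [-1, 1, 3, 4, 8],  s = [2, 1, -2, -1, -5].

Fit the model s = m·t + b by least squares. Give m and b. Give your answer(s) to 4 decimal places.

Normal-equation sums: Σt·t = 91, Σt = 15, Σ1 = 5.
Right-hand side: Σt·s = -51, Σs = -5.
Δ = 91·5 − 15² = 230.
m = ((-51)·5 − 15·(-5))/230 = -18/23; b = (91·(-5) − 15·(-51))/230 = 31/23.

m = -0.7826, b = 1.3478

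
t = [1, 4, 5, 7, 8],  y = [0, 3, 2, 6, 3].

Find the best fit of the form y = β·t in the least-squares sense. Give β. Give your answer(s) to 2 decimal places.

From the data, Σt·t = 155.
For Xᵀy: Σt·y = 88.
Normal equations: [[155]]·[β]ᵀ = [88]ᵀ.
β = 88/155 = 0.567742.

β = 0.57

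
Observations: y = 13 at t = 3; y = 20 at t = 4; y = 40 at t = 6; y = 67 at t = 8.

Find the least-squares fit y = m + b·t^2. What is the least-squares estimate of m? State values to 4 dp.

m = 4.3115

The normal equations are: 4·m + 125·b = 140;  125·m + 5729·b = 6165.
Δ = 4·5729 − 125² = 7291.
m = (140·5729 − 125·6165)/7291 = 31435/7291; b = (4·6165 − 125·140)/7291 = 7160/7291.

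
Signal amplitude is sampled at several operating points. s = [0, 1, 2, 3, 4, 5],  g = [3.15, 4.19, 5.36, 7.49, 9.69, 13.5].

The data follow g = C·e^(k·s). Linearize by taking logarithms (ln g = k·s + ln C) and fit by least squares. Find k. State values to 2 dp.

k = 0.29

Linearized form: ln g = k·s + ln C. From the 6 transformed points,
Σs = 15.0000, Σ(s)² = 55.0000, Σln g = 11.1464, Σs·ln g = 32.9292.
Equations: 55.0000·k + 15.0000·ln C = 32.9292;  15.0000·k + 6·ln C = 11.1464.
Slope k = (n·Σs·ln g − Σs·Σln g)/(n·Σ(s)² − (Σs)²) = (6·32.9292 − 15.0000·11.1464)/105.0000 = 0.28932; ln C = (Σln g − k·Σs)/n = 1.13444.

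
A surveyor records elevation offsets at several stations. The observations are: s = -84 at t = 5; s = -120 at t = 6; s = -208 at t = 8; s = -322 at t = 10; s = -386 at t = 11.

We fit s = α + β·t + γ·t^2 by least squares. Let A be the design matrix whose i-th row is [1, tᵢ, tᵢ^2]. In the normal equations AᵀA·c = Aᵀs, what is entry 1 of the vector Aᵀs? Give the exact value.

Entry 1 ↔ basis 1, so (Aᵀs)_{1} = Σᵢ sᵢ = (1)·(-84) + (1)·(-120) + (1)·(-208) + (1)·(-322) + (1)·(-386) = -1120.

-1120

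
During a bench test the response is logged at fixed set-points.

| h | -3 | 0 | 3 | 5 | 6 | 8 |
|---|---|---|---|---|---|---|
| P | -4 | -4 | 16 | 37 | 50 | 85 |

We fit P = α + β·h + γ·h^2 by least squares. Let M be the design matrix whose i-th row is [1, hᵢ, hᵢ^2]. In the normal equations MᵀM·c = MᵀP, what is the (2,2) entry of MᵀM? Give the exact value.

Row 2 ↔ basis h, column 2 ↔ basis h, so (MᵀM)_{2,2} = Σᵢ (h)·(h) = (-3)·(-3) + (0)·(0) + (3)·(3) + (5)·(5) + (6)·(6) + (8)·(8) = 143.

143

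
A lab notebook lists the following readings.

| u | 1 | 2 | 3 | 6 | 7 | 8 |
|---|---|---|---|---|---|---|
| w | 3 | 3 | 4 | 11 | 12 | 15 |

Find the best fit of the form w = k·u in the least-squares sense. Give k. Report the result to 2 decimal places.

k = 1.79

Entries of XᵀX: Σu·u = 163.
Moment sums: Σu·w = 291.
Normal equations: [[163]]·[k]ᵀ = [291]ᵀ.
k = 291/163 = 1.78528.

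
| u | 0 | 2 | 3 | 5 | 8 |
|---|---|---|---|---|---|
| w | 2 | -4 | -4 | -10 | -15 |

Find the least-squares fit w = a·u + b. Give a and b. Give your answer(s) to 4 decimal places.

The normal equations are: 102·a + 18·b = -190;  18·a + 5·b = -31.
det = 102·5 − 18² = 186.
a = ((-190)·5 − 18·(-31))/186 = -196/93; b = (102·(-31) − 18·(-190))/186 = 43/31.

a = -2.1075, b = 1.3871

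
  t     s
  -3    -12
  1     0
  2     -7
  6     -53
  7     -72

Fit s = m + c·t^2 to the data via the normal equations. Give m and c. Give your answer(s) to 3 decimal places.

m = 0.561, c = -1.483

From the data, Σ1 = 5, Σt^2 = 99, Σt^2·t^2 = 3795.
Moment sums: Σs = -144, Σt^2·s = -5572.
Normal equations: [[5, 99]; [99, 3795]]·[m, c]ᵀ = [-144, -5572]ᵀ.
Eliminating c: 3795·(row 1) − 99·(row 2) gives 9174·m = 3795·(-144) − 99·(-5572) = 5148, so m = 78/139.
Then c = ((-5572) − 99·(78/139))/3795 = -6802/4587.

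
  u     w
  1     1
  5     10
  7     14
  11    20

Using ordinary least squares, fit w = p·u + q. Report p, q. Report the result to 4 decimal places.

From the data, Σu·u = 196, Σu = 24, Σ1 = 4.
And Σu·w = 369, Σw = 45.
Eliminating q: 4·(row 1) − 24·(row 2) gives 208·p = 4·369 − 24·45 = 396, so p = 99/52.
Then q = (45 − 24·(99/52))/4 = -9/52.

p = 1.9038, q = -0.1731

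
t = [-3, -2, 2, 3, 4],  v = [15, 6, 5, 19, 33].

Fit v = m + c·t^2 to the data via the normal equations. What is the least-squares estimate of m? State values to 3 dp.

m = -3.654

Normal-equation sums: Σ1 = 5, Σt^2 = 42, Σt^2·t^2 = 450.
For Xᵀv: Σv = 78, Σt^2·v = 878.
Determinant 5·450 − 42² = 486.
m = (78·450 − 42·878)/486 = -296/81; c = (5·878 − 42·78)/486 = 557/243.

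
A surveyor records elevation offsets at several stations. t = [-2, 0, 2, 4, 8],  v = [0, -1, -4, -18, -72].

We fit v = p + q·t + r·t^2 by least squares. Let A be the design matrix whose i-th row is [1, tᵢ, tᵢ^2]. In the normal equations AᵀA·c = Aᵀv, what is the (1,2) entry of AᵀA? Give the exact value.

Row 1 ↔ basis 1, column 2 ↔ basis t, so (AᵀA)_{1,2} = Σᵢ t = (1)·(-2) + (1)·(0) + (1)·(2) + (1)·(4) + (1)·(8) = 12.

12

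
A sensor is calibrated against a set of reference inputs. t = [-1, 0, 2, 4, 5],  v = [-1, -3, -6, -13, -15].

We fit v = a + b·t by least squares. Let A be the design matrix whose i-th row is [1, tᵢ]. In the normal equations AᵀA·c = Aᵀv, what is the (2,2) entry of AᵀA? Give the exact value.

Row 2 ↔ basis t, column 2 ↔ basis t, so (AᵀA)_{2,2} = Σᵢ (t)·(t) = (-1)·(-1) + (0)·(0) + (2)·(2) + (4)·(4) + (5)·(5) = 46.

46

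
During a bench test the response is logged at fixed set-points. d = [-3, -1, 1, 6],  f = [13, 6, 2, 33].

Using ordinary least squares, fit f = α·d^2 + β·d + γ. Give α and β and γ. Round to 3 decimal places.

α = 0.955, β = -0.723, γ = 2.820

Entries of XᵀX: Σd^2·d^2 = 1379, Σd^2·d = 189, Σd^2 = 47, Σd·d = 47, Σd = 3, Σ1 = 4.
And Σd^2·f = 1313, Σd·f = 155, Σf = 54.
Normal equations: [[1379, 189, 47]; [189, 47, 3]; [47, 3, 4]]·[α, β, γ]ᵀ = [1313, 155, 54]ᵀ.
Inverting the 3×3 Gram matrix, [α, β, γ]ᵀ = [25517/26716, -19313/26716, 37663/13358]ᵀ.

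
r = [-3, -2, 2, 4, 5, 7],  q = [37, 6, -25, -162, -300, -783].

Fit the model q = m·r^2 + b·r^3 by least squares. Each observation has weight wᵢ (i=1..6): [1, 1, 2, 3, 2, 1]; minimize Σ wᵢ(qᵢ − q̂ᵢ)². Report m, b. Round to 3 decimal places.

The normal system XᵀWX·[m, b]ᵀ = XᵀWq is [[4548, 25918]; [25918, 162108]]·[m, b]ᵀ = [-60986, -376120]ᵀ.
Δ = 4548·162108 − 25918² = 65524460.
m = ((-60986)·162108 − 25918·(-376120))/65524460 = -34510082/16381115; b = (4548·(-376120) − 25918·(-60986))/65524460 = -32489653/16381115.

m = -2.107, b = -1.983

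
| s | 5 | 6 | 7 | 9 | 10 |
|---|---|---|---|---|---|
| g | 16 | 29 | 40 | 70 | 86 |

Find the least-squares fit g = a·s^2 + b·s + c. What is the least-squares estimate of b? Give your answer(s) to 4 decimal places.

b = 5.3393

Sums needed: Σs^2·s^2 = 20883, Σs^2·s = 2413, Σs^2 = 291, Σs·s = 291, Σs = 37, Σ1 = 5.
Right-hand side: Σs^2·g = 17674, Σs·g = 2024, Σg = 241.
Inverting the 3×3 Gram matrix, [a, b, c]ᵀ = [353/616, 299/56, -1899/77]ᵀ.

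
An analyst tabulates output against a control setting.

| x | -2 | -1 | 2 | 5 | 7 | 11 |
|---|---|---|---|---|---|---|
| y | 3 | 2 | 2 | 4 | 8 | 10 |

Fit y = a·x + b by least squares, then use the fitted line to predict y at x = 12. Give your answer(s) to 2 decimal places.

The normal equations are: 204·a + 22·b = 182;  22·a + 6·b = 29.
Eliminating b: 6·(row 1) − 22·(row 2) gives 740·a = 6·182 − 22·29 = 454, so a = 227/370.
Then b = (29 − 22·(227/370))/6 = 478/185.
At x = 12: ŷ = (227/370)·(12) + (478/185)·(1) = 368/37.

ŷ = 9.95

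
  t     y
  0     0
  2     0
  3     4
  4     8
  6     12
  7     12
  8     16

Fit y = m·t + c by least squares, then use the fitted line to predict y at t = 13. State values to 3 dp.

ŷ = 25.965

Forming XᵀX = [[178, 30]; [30, 7]] and Xᵀy = [328, 52]ᵀ gives XᵀX·[m, c]ᵀ = Xᵀy.
Eliminating c: 7·(row 1) − 30·(row 2) gives 346·m = 7·328 − 30·52 = 736, so m = 368/173.
Then c = (52 − 30·(368/173))/7 = -292/173.
At t = 13: ŷ = (368/173)·(13) + (-292/173)·(1) = 4492/173.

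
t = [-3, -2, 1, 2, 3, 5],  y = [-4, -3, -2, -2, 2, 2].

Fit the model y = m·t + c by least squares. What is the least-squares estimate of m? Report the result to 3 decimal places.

With design matrix M, MᵀM = [[52, 6]; [6, 6]] and Mᵀy = [28, -7]ᵀ.
Eliminating c: 6·(row 1) − 6·(row 2) gives 276·m = 6·28 − 6·(-7) = 210, so m = 35/46.
Then c = ((-7) − 6·(35/46))/6 = -133/69.

m = 0.761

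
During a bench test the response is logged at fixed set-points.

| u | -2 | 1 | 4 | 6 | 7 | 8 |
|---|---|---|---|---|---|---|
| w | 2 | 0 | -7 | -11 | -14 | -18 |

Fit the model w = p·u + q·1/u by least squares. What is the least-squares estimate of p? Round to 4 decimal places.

Normal-equation sums: Σu·u = 170, Σu·1/u = 6, Σ1/u·1/u = 38845/28224.
For Xᵀw: Σu·w = -340, Σ1/u·w = -53/6.
Determinant 170·(38845/28224) − 6² = 2793793/14112.
p = ((-340)·(38845/28224) − 6·(-53/6))/(2793793/14112) = -5855714/2793793; q = (170·(-53/6) − 6·(-340))/(2793793/14112) = 7596960/2793793.

p = -2.0960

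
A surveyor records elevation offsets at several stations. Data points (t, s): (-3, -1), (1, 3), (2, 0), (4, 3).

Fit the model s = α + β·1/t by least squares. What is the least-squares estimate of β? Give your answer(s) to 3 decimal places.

β = 2.508

Compute the Gram sums: Σ1 = 4, Σ1/t = 17/12, Σ1/t·1/t = 205/144.
And Σs = 5, Σ1/t·s = 49/12.
Normal equations: [[4, 17/12]; [17/12, 205/144]]·[α, β]ᵀ = [5, 49/12]ᵀ.
det = 4·(205/144) − (17/12)² = 59/16.
α = (5·(205/144) − (17/12)·(49/12))/(59/16) = 64/177; β = (4·(49/12) − (17/12)·5)/(59/16) = 148/59.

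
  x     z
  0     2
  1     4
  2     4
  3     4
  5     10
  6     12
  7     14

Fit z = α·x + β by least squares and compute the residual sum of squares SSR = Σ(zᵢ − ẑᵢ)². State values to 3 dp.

From the data, Σx·x = 124, Σx = 24, Σ1 = 7.
Right-hand side: Σx·z = 244, Σz = 50.
So MᵀM·[α, β]ᵀ = Mᵀz: [[124, 24]; [24, 7]]·[α, β]ᵀ = [244, 50]ᵀ.
Eliminating β: 7·(row 1) − 24·(row 2) gives 292·α = 7·244 − 24·50 = 508, so α = 127/73.
Then β = (50 − 24·(127/73))/7 = 86/73.
Residuals: 60/73, 79/73, -48/73, -175/73, 9/73, 28/73, 47/73; SSR = 628/73.

SSR = 8.603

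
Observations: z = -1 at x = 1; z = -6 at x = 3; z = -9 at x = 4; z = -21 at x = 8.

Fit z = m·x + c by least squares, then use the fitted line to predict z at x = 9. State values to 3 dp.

Sums needed: Σx·x = 90, Σx = 16, Σ1 = 4.
And Σx·z = -223, Σz = -37.
MᵀM·[m, c]ᵀ = Mᵀz becomes [[90, 16]; [16, 4]]·[m, c]ᵀ = [-223, -37]ᵀ.
Δ = 90·4 − 16² = 104.
m = ((-223)·4 − 16·(-37))/104 = -75/26; c = (90·(-37) − 16·(-223))/104 = 119/52.
At x = 9: ẑ = (-75/26)·(9) + (119/52)·(1) = -1231/52.

ẑ = -23.673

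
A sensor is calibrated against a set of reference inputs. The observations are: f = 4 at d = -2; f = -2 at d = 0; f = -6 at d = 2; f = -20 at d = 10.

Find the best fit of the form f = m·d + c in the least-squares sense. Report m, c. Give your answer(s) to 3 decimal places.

m = -1.928, c = -1.181

AᵀA·[m, c]ᵀ = Aᵀf reads: 108·m + 10·c = -220;  10·m + 4·c = -24.
det = 108·4 − 10² = 332.
m = ((-220)·4 − 10·(-24))/332 = -160/83; c = (108·(-24) − 10·(-220))/332 = -98/83.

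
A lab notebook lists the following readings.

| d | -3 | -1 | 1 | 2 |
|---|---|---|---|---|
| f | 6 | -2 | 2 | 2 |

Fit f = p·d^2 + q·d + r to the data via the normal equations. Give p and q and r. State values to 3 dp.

With design matrix M, MᵀM = [[99, -19, 15]; [-19, 15, -1]; [15, -1, 4]] and Mᵀf = [62, -10, 8]ᵀ.
Row-reducing yields p = 175/199, q = 73/199, r = -240/199.

p = 0.879, q = 0.367, r = -1.206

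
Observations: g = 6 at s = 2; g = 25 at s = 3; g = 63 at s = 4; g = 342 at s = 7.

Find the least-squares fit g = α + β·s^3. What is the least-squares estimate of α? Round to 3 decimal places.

Sums needed: Σ1 = 4, Σs^3 = 442, Σs^3·s^3 = 122538.
Moment sums: Σg = 436, Σs^3·g = 122061.
So XᵀX·[α, β]ᵀ = Xᵀg: [[4, 442]; [442, 122538]]·[α, β]ᵀ = [436, 122061]ᵀ.
det = 4·122538 − 442² = 294788.
α = (436·122538 − 442·122061)/294788 = -20169/11338; β = (4·122061 − 442·436)/294788 = 73883/73697.

α = -1.779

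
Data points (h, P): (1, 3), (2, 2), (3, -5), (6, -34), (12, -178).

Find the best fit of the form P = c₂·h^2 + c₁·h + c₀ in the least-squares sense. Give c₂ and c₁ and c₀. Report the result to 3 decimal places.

The normal system MᵀM·[c₂, c₁, c₀]ᵀ = MᵀP is [[22130, 1980, 194]; [1980, 194, 24]; [194, 24, 5]]·[c₂, c₁, c₀]ᵀ = [-26890, -2348, -212]ᵀ.
Solving the 3×3 system (Gaussian elimination) gives c₂ = -94289/63399, c₁ = 61524/21133, c₀ = 12050/9057.

c₂ = -1.487, c₁ = 2.911, c₀ = 1.330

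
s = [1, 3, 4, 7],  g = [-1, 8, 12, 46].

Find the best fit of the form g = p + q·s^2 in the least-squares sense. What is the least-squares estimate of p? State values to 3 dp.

p = -2.015

The normal equations are: 4·p + 75·q = 65;  75·p + 2739·q = 2517.
(Σ1 = 4, Σs^2 = 75, Σs^2·s^2 = 2739, Σg = 65, Σs^2·g = 2517.)
Δ = 4·2739 − 75² = 5331.
p = (65·2739 − 75·2517)/5331 = -3580/1777; q = (4·2517 − 75·65)/5331 = 1731/1777.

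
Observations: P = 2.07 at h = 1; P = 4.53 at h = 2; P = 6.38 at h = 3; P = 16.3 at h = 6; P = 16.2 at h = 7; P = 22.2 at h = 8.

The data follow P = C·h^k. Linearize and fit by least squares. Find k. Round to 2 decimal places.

k = 1.12

Let Y = ln P. Fitting Y = k·ln h + ln C by least squares:
Σln h = 7.6089, Σ(ln h)² = 13.0084, Σln P = 12.7677, Σln h·ln P = 19.9500.
Normal system: [[13.0084, 7.6089]; [7.6089, 6]]·[k, ln C]ᵀ = [19.9500, 12.7677]ᵀ.
Solving (det = 20.1558): k = 1.11890, ln C = 0.70903.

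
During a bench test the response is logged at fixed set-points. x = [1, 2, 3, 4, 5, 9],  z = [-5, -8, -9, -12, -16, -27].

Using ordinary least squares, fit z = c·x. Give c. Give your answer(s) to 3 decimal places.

c = -3.081

From the data, Σx·x = 136.
For Aᵀz: Σx·z = -419.
AᵀA·[c]ᵀ = Aᵀz becomes [[136]]·[c]ᵀ = [-419]ᵀ.
c = (-419)/136 = -3.08088.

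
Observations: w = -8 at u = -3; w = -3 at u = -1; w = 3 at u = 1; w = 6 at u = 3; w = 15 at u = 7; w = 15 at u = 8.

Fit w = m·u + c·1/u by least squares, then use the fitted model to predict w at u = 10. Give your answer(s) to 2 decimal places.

The normal system AᵀA·[m, c]ᵀ = Aᵀw is [[133, 6]; [6, 63737/28224]]·[m, c]ᵀ = [273, 2467/168]ᵀ.
Eliminating c: (63737/28224)·(row 1) − 6·(row 2) gives (1065851/4032)·m = (63737/28224)·273 − 6·(2467/168) = 710165/1344, so m = 2130495/1065851.
Then c = ((2467/168) − 6·(2130495/1065851))/(63737/28224) = 1270248/1065851.
At u = 10: ŵ = (2130495/1065851)·(10) + (1270248/1065851)·(1/10) = 107159874/5329255.

ŵ = 20.11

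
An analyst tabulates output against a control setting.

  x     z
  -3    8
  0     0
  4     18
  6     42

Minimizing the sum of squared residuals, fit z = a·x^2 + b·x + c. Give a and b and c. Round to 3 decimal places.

Normal-equation sums: Σx^2·x^2 = 1633, Σx^2·x = 253, Σx^2 = 61, Σx·x = 61, Σx = 7, Σ1 = 4.
For Mᵀz: Σx^2·z = 1872, Σx·z = 300, Σz = 68.
Row-reducing yields a = 73/66, b = 1693/4290, c = -399/715.

a = 1.106, b = 0.395, c = -0.558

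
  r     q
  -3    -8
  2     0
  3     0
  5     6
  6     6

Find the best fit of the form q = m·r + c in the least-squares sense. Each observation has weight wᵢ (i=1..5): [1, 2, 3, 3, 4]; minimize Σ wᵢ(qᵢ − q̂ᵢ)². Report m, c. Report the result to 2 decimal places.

Sums needed: Σwᵢ·r·r = 263, Σwᵢ·r = 49, Σwᵢ·1 = 13.
And Σwᵢ·r·q = 258, Σwᵢ·q = 34.
Eliminating c: 13·(row 1) − 49·(row 2) gives 1018·m = 13·258 − 49·34 = 1688, so m = 844/509.
Then c = (34 − 49·(844/509))/13 = -1850/509.

m = 1.66, c = -3.63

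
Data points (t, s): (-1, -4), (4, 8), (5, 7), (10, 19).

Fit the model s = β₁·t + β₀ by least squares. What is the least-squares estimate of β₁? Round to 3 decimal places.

β₁ = 2.066

Sums needed: Σt·t = 142, Σt = 18, Σ1 = 4.
Moment sums: Σt·s = 261, Σs = 30.
XᵀX·[β₁, β₀]ᵀ = Xᵀs becomes [[142, 18]; [18, 4]]·[β₁, β₀]ᵀ = [261, 30]ᵀ.
Eliminating β₀: 4·(row 1) − 18·(row 2) gives 244·β₁ = 4·261 − 18·30 = 504, so β₁ = 126/61.
Then β₀ = (30 − 18·(126/61))/4 = -219/122.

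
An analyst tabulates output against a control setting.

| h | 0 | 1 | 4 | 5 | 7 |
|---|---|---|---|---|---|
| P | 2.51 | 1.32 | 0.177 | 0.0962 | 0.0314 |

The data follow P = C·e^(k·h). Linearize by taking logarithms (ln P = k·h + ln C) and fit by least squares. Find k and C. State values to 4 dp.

k = -0.6337, C = 2.4290

Linearized form: ln P = k·h + ln C. From the 5 transformed points,
Over the data: Σh = 17.0000, Σ(h)² = 91.0000, Σln P = -6.3360, Σh·ln P = -42.5821.
Normal system: [[91.0000, 17.0000]; [17.0000, 5]]·[k, ln C]ᵀ = [-42.5821, -6.3360]ᵀ.
Solving (det = 166.0000): k = -0.63373, ln C = 0.88748, so C = exp(0.88748) = 2.42901.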